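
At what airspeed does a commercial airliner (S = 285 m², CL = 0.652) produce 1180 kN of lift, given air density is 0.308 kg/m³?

L = ½ρv²S·CL ⇒ v = √(2L/(ρ·S·CL))
v = √(2 × 1.18×10^6 / (0.308 × 285 × 0.652)) = √41240 = 203 m/s

v = 203 m/s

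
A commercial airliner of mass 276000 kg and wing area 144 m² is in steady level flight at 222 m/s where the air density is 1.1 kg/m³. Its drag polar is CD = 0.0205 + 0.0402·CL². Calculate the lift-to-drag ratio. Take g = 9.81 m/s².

Level flight ⇒ L = W = m·g = 276000 × 9.81 = 2.7076×10^6 N.
q = ½ρv² = ½ × 1.1 × 222² = 27110 Pa.
CL = 2W/(ρv²S) = 2×2.7076×10^6/(1.1×222²×144) = 0.6937.
CD = 0.0205 + 0.0402 × 0.6937² = 0.03984.
L/D = CL/CD = 0.6937 / 0.03984 = 17.4

L/D = 17.4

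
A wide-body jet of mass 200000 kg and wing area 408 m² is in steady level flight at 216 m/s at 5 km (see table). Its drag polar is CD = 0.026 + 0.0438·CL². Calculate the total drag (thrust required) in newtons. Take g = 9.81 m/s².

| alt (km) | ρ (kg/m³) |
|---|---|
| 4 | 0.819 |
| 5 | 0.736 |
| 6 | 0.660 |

D = 2.06×10^5 N

At 5 km, from the table: ρ = 0.736 kg/m³.
Level flight ⇒ L = W = m·g = 200000 × 9.81 = 1.962×10^6 N.
Dynamic pressure q = 0.5 × 0.736 × 216² = 17170 Pa.
CL = 2W/(ρv²S) = 2×1.962×10^6/(0.736×216²×408) = 0.2801.
CD = 0.026 + 0.0438 × 0.2801² = 0.02944.
D = q·S·CD = 17170 × 408 × 0.02944 = 2.062×10^5 N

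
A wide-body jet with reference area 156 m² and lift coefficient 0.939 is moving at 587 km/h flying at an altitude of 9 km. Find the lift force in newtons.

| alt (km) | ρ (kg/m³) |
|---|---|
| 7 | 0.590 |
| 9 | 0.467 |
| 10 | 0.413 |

L = 9.09×10^5 N

At 9 km, from the table: ρ = 0.467 kg/m³.
Convert speed: v = 587 km/h ÷ 3.6 = 163.1 m/s.
L = ½ρv²S·CL = ½ × 0.467 × 163.1² × 156 × 0.939 = 9.09×10^5 N ≈ 909 kN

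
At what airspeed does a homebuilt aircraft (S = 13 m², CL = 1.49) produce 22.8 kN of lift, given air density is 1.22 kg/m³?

v = 43.9 m/s

L = ½ρv²S·CL ⇒ v = √(2L/(ρ·S·CL))
v = √(2 × 22800 / (1.22 × 13 × 1.49)) = √1930 = 43.9 m/s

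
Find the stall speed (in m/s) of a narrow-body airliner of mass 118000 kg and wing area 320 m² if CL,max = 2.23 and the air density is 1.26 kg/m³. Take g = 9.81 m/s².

Weight W = mg = 118000 × 9.81 = 1.158×10^6 N.
From L = ½ρV²S·CL,max = W: V_stall = √(2W/(ρSCL,max)) = √(2·1.158×10^6/(1.26·320·2.23))
V_stall = √2575 = 50.7 m/s

V_stall = 50.7 m/s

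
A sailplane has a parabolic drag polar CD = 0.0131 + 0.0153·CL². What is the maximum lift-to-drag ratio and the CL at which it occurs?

(L/D)max = 35.3, at CL = 0.925

For CD = CD0 + K·CL², (L/D)max occurs at CL* = √(CD0/K) and equals 1/(2√(K·CD0)).
(L/D)max = 1/(2√(0.0153 × 0.0131)) = 1/(2 × 0.01416) = 35.3
CL* = √(0.0131/0.0153) = 0.925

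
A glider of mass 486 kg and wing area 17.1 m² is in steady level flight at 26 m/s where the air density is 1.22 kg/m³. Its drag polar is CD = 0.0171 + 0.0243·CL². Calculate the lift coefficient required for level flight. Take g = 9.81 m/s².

Weight W = mg = 486 × 9.81 = 4767.7 N; in level flight L = W.
Dynamic pressure q = 0.5 × 1.22 × 26² = 412.4 Pa.
Required CL = L/(qS) = 4767.7/(412.4·17.1) = 0.6761.

CL = 0.676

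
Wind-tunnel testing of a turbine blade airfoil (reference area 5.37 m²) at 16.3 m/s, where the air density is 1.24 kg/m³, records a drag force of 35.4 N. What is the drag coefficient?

CD = 0.04

From D = ½ρv²S·CD, rearranging gives CD = 2D/(ρv²S).
CD = 2 × 35.4 / (1.24 × 16.3² × 5.37) = 0.04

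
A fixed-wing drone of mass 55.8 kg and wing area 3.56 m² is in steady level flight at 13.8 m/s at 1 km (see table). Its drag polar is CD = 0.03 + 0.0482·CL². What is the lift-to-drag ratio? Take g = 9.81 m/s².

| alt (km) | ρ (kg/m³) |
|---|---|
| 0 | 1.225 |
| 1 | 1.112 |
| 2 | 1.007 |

L/D = 11

At 1 km, from the table: ρ = 1.112 kg/m³.
In steady level flight, lift balances weight: W = mg = 55.8 × 9.81 = 547.4 N.
q = ½ρv² = ½ × 1.112 × 13.8² = 105.9 Pa.
CL = 2W/(ρv²S) = 2×547.4/(1.112×13.8²×3.56) = 1.452.
CD = 0.03 + 0.0482 × 1.452² = 0.1316.
L/D = CL/CD = 1.452 / 0.1316 = 11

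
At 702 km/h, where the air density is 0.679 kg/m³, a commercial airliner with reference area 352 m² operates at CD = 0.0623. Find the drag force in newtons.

Convert speed: v = 702 km/h ÷ 3.6 = 195 m/s.
D = ½ρv²S·CD = ½ × 0.679 × 195² × 352 × 0.0623 = 2.83×10^5 N ≈ 283 kN

D = 2.83×10^5 N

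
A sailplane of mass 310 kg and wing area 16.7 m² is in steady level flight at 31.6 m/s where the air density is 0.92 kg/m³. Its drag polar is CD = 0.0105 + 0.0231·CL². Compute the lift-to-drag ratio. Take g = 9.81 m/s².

Weight W = mg = 310 × 9.81 = 3041.1 N; in level flight L = W.
Dynamic pressure q = 0.5 × 0.92 × 31.6² = 459.3 Pa.
Required CL = L/(qS) = 3041.1/(459.3·16.7) = 0.3964.
CD = 0.0105 + 0.0231 × 0.3964² = 0.01413.
L/D = CL/CD = 0.3964 / 0.01413 = 28.1

L/D = 28.1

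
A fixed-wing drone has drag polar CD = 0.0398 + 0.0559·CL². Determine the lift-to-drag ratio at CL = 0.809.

L/D = 10.6

CD = 0.0398 + 0.0559 × 0.809² = 0.07639
L/D = CL/CD = 0.809 / 0.07639 = 10.6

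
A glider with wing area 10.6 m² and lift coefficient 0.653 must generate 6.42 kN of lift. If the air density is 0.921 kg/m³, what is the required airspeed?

L = ½ρv²S·CL ⇒ v = √(2L/(ρ·S·CL))
v = √(2 × 6420 / (0.921 × 10.6 × 0.653)) = √2014 = 44.9 m/s

v = 44.9 m/s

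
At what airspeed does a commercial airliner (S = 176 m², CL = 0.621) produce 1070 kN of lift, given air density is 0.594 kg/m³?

v = 182 m/s

L = ½ρv²S·CL ⇒ v = √(2L/(ρ·S·CL))
v = √(2 × 1.07×10^6 / (0.594 × 176 × 0.621)) = √32960 = 182 m/s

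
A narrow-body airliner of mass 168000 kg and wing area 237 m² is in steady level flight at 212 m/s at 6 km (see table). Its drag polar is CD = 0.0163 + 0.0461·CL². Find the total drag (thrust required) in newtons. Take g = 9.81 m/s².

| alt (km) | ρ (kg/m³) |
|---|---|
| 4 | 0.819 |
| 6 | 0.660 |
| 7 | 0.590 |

At 6 km, from the table: ρ = 0.660 kg/m³.
Level flight ⇒ L = W = m·g = 168000 × 9.81 = 1.6481×10^6 N.
Dynamic pressure q = 0.5 × 0.66 × 212² = 14830 Pa.
CL = 2W/(ρv²S) = 2×1.6481×10^6/(0.66×212²×237) = 0.4689.
CD = 0.0163 + 0.0461 × 0.4689² = 0.02643.
D = q·S·CD = 14830 × 237 × 0.02643 = 92920 N

D = 92900 N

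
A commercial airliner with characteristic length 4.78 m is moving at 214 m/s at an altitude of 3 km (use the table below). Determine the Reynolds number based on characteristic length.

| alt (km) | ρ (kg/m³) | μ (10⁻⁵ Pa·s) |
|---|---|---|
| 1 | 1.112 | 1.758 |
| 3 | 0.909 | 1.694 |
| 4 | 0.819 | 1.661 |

Re = 5.49×10^7

At 3 km, from the table: ρ = 0.909 kg/m³, μ = 1.694×10⁻⁵ Pa·s.
Re = ρ·v·c/μ = 0.909 × 214 × 4.78 / (1.694×10⁻⁵) = 5.49×10^7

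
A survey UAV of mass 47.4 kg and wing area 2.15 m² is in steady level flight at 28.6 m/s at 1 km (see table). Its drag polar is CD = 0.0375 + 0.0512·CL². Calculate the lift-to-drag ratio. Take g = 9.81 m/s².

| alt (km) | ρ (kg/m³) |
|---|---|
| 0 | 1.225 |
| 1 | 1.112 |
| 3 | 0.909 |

L/D = 9.69

At 1 km, from the table: ρ = 1.112 kg/m³.
In steady level flight, lift balances weight: W = mg = 47.4 × 9.81 = 464.99 N.
Dynamic pressure q = 0.5 × 1.112 × 28.6² = 454.8 Pa.
CL = W/(q·S) = 464.99 / (454.8 × 2.15) = 0.4756.
CD = 0.0375 + 0.0512 × 0.4756² = 0.04908.
L/D = CL/CD = 0.4756 / 0.04908 = 9.69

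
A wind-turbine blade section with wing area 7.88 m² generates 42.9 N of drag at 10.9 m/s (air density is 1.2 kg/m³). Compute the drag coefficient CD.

From D = ½ρv²S·CD, rearranging gives CD = 2D/(ρv²S).
CD = 2 × 42.9 / (1.2 × 10.9² × 7.88) = 0.0764

CD = 0.0764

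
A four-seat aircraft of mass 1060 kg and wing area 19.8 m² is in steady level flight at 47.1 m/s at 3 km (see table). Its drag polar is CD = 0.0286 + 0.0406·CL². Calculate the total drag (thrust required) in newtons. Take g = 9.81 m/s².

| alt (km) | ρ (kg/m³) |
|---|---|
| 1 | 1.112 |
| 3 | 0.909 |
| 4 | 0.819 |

D = 791 N

At 3 km, from the table: ρ = 0.909 kg/m³.
Weight W = mg = 1060 × 9.81 = 10399 N; in level flight L = W.
Dynamic pressure q = 0.5 × 0.909 × 47.1² = 1008 Pa.
CL = 2W/(ρv²S) = 2×10399/(0.909×47.1²×19.8) = 0.5209.
CD = 0.0286 + 0.0406 × 0.5209² = 0.03962.
D = q·S·CD = 1008 × 19.8 × 0.03962 = 790.9 N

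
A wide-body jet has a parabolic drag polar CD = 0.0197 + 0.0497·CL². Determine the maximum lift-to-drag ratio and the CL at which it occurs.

(L/D)max = 16, at CL = 0.63

For CD = CD0 + K·CL², (L/D)max occurs at CL* = √(CD0/K) and equals 1/(2√(K·CD0)).
(L/D)max = 1/(2√(0.0497 × 0.0197)) = 1/(2 × 0.03129) = 16
CL* = √(0.0197/0.0497) = 0.63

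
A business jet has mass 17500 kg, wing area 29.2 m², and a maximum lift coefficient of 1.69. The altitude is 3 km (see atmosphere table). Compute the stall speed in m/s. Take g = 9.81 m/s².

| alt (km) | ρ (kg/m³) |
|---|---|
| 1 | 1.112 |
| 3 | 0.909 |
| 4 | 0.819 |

V_stall = 87.5 m/s

At 3 km, from the table: ρ = 0.909 kg/m³.
Stall occurs when L = W at CL,max. W = mg = 17500 × 9.81 = 1.717×10^5 N.
From L = ½ρV²S·CL,max = W: V_stall = √(2W/(ρSCL,max)) = √(2·1.717×10^5/(0.909·29.2·1.69))
V_stall = √7654 = 87.5 m/s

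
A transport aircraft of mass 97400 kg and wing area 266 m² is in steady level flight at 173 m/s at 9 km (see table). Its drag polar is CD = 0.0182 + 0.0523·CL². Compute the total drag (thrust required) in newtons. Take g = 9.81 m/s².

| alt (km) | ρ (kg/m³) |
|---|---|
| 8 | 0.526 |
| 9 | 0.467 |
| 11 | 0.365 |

At 9 km, from the table: ρ = 0.467 kg/m³.
In steady level flight, lift balances weight: W = mg = 97400 × 9.81 = 9.5549×10^5 N.
q = ½ρv² = ½ × 0.467 × 173² = 6988 Pa.
CL = W/(q·S) = 9.5549×10^5 / (6988 × 266) = 0.514.
CD = 0.0182 + 0.0523 × 0.514² = 0.03202.
D = q·S·CD = 6988 × 266 × 0.03202 = 59520 N

D = 59500 N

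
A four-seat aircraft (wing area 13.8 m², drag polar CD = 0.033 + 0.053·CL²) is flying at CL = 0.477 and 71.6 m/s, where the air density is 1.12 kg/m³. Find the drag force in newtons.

CD = 0.033 + 0.053 × 0.477² = 0.04506
D = ½ρv²S·CD = ½ × 1.12 × 71.6² × 13.8 × 0.04506 = 1790 N

D = 1790 N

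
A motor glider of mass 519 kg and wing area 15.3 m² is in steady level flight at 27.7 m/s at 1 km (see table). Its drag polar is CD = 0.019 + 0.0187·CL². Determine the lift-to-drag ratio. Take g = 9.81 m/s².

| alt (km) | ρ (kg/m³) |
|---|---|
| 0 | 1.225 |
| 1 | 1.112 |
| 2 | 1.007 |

L/D = 25.7

At 1 km, from the table: ρ = 1.112 kg/m³.
In steady level flight, lift balances weight: W = mg = 519 × 9.81 = 5091.4 N.
Dynamic pressure q = 0.5 × 1.112 × 27.7² = 426.6 Pa.
Required CL = L/(qS) = 5091.4/(426.6·15.3) = 0.78.
CD = 0.019 + 0.0187 × 0.78² = 0.03038.
L/D = CL/CD = 0.78 / 0.03038 = 25.7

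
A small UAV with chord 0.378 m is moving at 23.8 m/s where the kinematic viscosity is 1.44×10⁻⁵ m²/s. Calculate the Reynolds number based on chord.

Re = 6.25×10^5

Re = v·c/ν = 23.8 × 0.378 / (1.44×10⁻⁵) = 6.25×10^5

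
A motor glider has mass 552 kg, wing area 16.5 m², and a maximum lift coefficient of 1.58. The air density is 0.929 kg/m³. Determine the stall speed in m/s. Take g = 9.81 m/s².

Weight W = mg = 552 × 9.81 = 5415 N.
From L = ½ρV²S·CL,max = W: V_stall = √(2W/(ρSCL,max)) = √(2·5415/(0.929·16.5·1.58))
V_stall = √447.2 = 21.1 m/s

V_stall = 21.1 m/s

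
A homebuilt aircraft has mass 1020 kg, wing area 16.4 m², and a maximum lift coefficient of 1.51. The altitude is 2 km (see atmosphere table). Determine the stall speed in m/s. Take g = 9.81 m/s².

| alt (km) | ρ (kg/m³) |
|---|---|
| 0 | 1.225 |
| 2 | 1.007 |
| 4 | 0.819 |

At 2 km, from the table: ρ = 1.007 kg/m³.
At stall, lift equals weight: L = W = m·g = 1020 × 9.81 = 10010 N.
From L = ½ρV²S·CL,max = W: V_stall = √(2W/(ρSCL,max)) = √(2·10010/(1.007·16.4·1.51))
V_stall = √802.5 = 28.3 m/s

V_stall = 28.3 m/s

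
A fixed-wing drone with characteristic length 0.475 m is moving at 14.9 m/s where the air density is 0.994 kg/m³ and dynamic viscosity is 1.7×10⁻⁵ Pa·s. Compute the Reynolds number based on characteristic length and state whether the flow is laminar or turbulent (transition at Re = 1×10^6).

Re = 4.14×10^5 (laminar)

Re = ρ·v·c/μ = 0.994 × 14.9 × 0.475 / (1.7×10⁻⁵) = 4.14×10^5
Since 4.14×10^5 < 1×10^6, the flow is laminar.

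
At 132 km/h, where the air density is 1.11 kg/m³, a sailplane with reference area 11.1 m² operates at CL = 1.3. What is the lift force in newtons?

L = 10800 N

Convert speed: v = 132 km/h ÷ 3.6 = 36.67 m/s.
L = ½ρv²S·CL = ½ × 1.11 × 36.67² × 11.1 × 1.3 = 10800 N ≈ 10.8 kN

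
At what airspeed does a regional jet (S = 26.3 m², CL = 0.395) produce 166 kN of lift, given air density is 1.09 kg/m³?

L = ½ρv²S·CL ⇒ v = √(2L/(ρ·S·CL))
v = √(2 × 1.66×10^5 / (1.09 × 26.3 × 0.395)) = √29320 = 171 m/s

v = 171 m/s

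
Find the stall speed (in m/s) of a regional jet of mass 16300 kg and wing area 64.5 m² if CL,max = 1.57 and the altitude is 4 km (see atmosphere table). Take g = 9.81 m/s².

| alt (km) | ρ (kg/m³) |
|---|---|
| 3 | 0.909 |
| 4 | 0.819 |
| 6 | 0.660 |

V_stall = 62.1 m/s

At 4 km, from the table: ρ = 0.819 kg/m³.
At stall, lift equals weight: L = W = m·g = 16300 × 9.81 = 1.599×10^5 N.
V_stall = √(2W/(ρ·S·CL,max)) = √(2 × 1.599×10^5 / (0.819 × 64.5 × 1.57))
V_stall = √3856 = 62.1 m/s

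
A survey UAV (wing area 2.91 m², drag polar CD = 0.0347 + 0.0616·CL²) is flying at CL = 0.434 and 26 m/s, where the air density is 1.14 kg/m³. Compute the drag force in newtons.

CD = 0.0347 + 0.0616 × 0.434² = 0.0463
D = ½ρv²S·CD = ½ × 1.14 × 26² × 2.91 × 0.0463 = 51.9 N

D = 51.9 N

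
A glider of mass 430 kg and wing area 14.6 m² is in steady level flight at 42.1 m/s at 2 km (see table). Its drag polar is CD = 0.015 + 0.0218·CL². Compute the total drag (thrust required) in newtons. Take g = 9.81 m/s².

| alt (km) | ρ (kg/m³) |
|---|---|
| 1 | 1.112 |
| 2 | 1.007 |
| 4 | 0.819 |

D = 225 N

At 2 km, from the table: ρ = 1.007 kg/m³.
Level flight ⇒ L = W = m·g = 430 × 9.81 = 4218.3 N.
Dynamic pressure q = 0.5 × 1.007 × 42.1² = 892.4 Pa.
CL = 2W/(ρv²S) = 2×4218.3/(1.007×42.1²×14.6) = 0.3238.
CD = 0.015 + 0.0218 × 0.3238² = 0.01729.
D = q·S·CD = 892.4 × 14.6 × 0.01729 = 225.2 N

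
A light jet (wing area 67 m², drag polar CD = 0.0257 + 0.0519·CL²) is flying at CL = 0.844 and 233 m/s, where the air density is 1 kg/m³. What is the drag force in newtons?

D = 1.14×10^5 N

CD = 0.0257 + 0.0519 × 0.844² = 0.06267
D = ½ρv²S·CD = ½ × 1 × 233² × 67 × 0.06267 = 1.14×10^5 N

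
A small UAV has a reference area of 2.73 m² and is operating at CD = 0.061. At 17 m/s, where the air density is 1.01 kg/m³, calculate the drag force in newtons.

Dynamic pressure q = ½ρv² = ½ × 1.01 × 17² = 145.9 Pa.
D = q·S·CD = 145.9 × 2.73 × 0.061 = 24.3 N

D = 24.3 N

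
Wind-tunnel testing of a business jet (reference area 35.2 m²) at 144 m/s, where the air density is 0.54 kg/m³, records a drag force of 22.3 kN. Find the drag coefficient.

From D = ½ρv²S·CD, rearranging gives CD = 2D/(ρv²S).
CD = 2 × 22300 / (0.54 × 144² × 35.2) = 0.113

CD = 0.113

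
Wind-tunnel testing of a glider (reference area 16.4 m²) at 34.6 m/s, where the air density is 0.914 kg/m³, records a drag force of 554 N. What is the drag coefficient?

From D = ½ρv²S·CD, rearranging gives CD = 2D/(ρv²S).
CD = 2 × 554 / (0.914 × 34.6² × 16.4) = 0.0617

CD = 0.0617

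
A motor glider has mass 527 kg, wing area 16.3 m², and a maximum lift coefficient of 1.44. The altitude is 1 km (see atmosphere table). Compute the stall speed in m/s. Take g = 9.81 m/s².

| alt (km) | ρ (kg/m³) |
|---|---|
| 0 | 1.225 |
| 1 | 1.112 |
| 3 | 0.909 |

V_stall = 19.9 m/s

At 1 km, from the table: ρ = 1.112 kg/m³.
Weight W = mg = 527 × 9.81 = 5170 N.
From L = ½ρV²S·CL,max = W: V_stall = √(2W/(ρSCL,max)) = √(2·5170/(1.112·16.3·1.44))
V_stall = √396.1 = 19.9 m/s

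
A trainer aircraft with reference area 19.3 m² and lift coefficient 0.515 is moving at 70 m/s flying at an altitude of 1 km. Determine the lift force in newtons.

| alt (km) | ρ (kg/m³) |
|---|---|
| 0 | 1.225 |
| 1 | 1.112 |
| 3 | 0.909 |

At 1 km, from the table: ρ = 1.112 kg/m³.
Dynamic pressure q = ½ρv² = ½ × 1.112 × 70² = 2724 Pa.
L = q·S·CL = 2724 × 19.3 × 0.515 = 27100 N ≈ 27.1 kN

L = 27100 N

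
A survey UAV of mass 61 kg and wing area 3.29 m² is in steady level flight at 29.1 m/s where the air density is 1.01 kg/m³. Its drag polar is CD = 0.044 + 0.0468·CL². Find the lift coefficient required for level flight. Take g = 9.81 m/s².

CL = 0.425

In steady level flight, lift balances weight: W = mg = 61 × 9.81 = 598.41 N.
q = ½ρv² = ½ × 1.01 × 29.1² = 427.6 Pa.
CL = W/(q·S) = 598.41 / (427.6 × 3.29) = 0.4253.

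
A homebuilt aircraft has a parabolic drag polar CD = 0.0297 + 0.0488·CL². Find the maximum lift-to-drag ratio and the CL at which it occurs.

For CD = CD0 + K·CL², (L/D)max occurs at CL* = √(CD0/K) and equals 1/(2√(K·CD0)).
(L/D)max = 1/(2√(0.0488 × 0.0297)) = 1/(2 × 0.03807) = 13.1
CL* = √(0.0297/0.0488) = 0.78

(L/D)max = 13.1, at CL = 0.78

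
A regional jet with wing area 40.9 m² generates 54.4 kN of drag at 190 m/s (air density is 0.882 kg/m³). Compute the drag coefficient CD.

From D = ½ρv²S·CD, rearranging gives CD = 2D/(ρv²S).
CD = 2 × 54400 / (0.882 × 190² × 40.9) = 0.0835

CD = 0.0835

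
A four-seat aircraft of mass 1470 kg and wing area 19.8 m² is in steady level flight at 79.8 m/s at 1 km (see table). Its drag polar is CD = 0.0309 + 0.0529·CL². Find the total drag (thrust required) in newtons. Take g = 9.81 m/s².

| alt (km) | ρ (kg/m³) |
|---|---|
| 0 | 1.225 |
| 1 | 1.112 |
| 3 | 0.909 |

D = 2320 N

At 1 km, from the table: ρ = 1.112 kg/m³.
Weight W = mg = 1470 × 9.81 = 14421 N; in level flight L = W.
Dynamic pressure q = 0.5 × 1.112 × 79.8² = 3541 Pa.
Required CL = L/(qS) = 14421/(3541·19.8) = 0.2057.
CD = 0.0309 + 0.0529 × 0.2057² = 0.03314.
D = q·S·CD = 3541 × 19.8 × 0.03314 = 2323 N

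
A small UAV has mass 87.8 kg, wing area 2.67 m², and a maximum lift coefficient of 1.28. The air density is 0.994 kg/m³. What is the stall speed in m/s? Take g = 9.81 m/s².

V_stall = 22.5 m/s

Stall occurs when L = W at CL,max. W = mg = 87.8 × 9.81 = 861.3 N.
V_stall = √(2W/(ρ·S·CL,max)) = √(2 × 861.3 / (0.994 × 2.67 × 1.28))
V_stall = √507.1 = 22.5 m/s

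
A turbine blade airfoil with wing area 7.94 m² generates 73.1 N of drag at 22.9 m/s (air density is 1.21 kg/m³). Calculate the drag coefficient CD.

From D = ½ρv²S·CD, rearranging gives CD = 2D/(ρv²S).
CD = 2 × 73.1 / (1.21 × 22.9² × 7.94) = 0.029

CD = 0.029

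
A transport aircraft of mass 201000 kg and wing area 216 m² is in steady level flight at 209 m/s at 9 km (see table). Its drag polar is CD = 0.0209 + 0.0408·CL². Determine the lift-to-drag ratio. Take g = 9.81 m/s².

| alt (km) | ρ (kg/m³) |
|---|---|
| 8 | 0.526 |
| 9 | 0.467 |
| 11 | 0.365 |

L/D = 16.7

At 9 km, from the table: ρ = 0.467 kg/m³.
Weight W = mg = 201000 × 9.81 = 1.9718×10^6 N; in level flight L = W.
Dynamic pressure q = 0.5 × 0.467 × 209² = 10200 Pa.
CL = 2W/(ρv²S) = 2×1.9718×10^6/(0.467×209²×216) = 0.895.
CD = 0.0209 + 0.0408 × 0.895² = 0.05358.
L/D = CL/CD = 0.895 / 0.05358 = 16.7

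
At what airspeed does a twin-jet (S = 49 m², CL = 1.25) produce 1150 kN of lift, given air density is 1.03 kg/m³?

v = 191 m/s

L = ½ρv²S·CL ⇒ v = √(2L/(ρ·S·CL))
v = √(2 × 1.15×10^6 / (1.03 × 49 × 1.25)) = √36460 = 191 m/s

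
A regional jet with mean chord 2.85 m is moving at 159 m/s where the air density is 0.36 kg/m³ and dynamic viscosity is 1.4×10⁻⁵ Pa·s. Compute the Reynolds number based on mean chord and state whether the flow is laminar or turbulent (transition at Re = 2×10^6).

Re = ρ·v·c/μ = 0.36 × 159 × 2.85 / (1.4×10⁻⁵) = 1.17×10^7
Since 1.17×10^7 > 2×10^6, the flow is turbulent.

Re = 1.17×10^7 (turbulent)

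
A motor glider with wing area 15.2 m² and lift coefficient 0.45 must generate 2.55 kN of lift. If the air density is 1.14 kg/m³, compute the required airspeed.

v = 25.6 m/s

L = ½ρv²S·CL ⇒ v = √(2L/(ρ·S·CL))
v = √(2 × 2550 / (1.14 × 15.2 × 0.45)) = √654 = 25.6 m/s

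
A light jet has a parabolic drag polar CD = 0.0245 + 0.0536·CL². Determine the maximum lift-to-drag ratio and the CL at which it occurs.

For CD = CD0 + K·CL², (L/D)max occurs at CL* = √(CD0/K) and equals 1/(2√(K·CD0)).
(L/D)max = 1/(2√(0.0536 × 0.0245)) = 1/(2 × 0.03624) = 13.8
CL* = √(0.0245/0.0536) = 0.676

(L/D)max = 13.8, at CL = 0.676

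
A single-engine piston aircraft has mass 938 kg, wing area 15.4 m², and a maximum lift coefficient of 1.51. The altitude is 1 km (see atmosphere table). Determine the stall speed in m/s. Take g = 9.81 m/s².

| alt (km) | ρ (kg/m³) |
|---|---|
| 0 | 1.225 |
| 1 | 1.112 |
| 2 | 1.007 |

V_stall = 26.7 m/s

At 1 km, from the table: ρ = 1.112 kg/m³.
Weight W = mg = 938 × 9.81 = 9202 N.
From L = ½ρV²S·CL,max = W: V_stall = √(2W/(ρSCL,max)) = √(2·9202/(1.112·15.4·1.51))
V_stall = √711.7 = 26.7 m/s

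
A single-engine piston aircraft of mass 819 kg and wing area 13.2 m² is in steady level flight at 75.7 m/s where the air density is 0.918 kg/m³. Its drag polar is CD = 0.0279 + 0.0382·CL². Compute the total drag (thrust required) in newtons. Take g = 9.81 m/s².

D = 1040 N

Level flight ⇒ L = W = m·g = 819 × 9.81 = 8034.4 N.
Dynamic pressure q = 0.5 × 0.918 × 75.7² = 2630 Pa.
CL = W/(q·S) = 8034.4 / (2630 × 13.2) = 0.2314.
CD = 0.0279 + 0.0382 × 0.2314² = 0.02995.
D = q·S·CD = 2630 × 13.2 × 0.02995 = 1040 N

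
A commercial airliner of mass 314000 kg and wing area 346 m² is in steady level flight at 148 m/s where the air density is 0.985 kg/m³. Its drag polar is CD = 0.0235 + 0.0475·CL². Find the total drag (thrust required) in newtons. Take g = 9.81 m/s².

D = 2.08×10^5 N

Weight W = mg = 314000 × 9.81 = 3.0803×10^6 N; in level flight L = W.
Dynamic pressure q = 0.5 × 0.985 × 148² = 10790 Pa.
Required CL = L/(qS) = 3.0803×10^6/(10790·346) = 0.8253.
CD = 0.0235 + 0.0475 × 0.8253² = 0.05585.
D = q·S·CD = 10790 × 346 × 0.05585 = 2.085×10^5 N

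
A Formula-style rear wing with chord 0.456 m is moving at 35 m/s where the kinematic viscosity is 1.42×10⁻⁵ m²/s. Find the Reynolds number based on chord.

Re = 1.12×10^6

Re = v·c/ν = 35 × 0.456 / (1.42×10⁻⁵) = 1.12×10^6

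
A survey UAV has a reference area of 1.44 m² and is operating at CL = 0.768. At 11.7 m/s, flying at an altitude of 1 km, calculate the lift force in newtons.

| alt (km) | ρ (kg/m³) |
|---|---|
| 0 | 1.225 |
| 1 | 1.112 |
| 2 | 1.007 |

At 1 km, from the table: ρ = 1.112 kg/m³.
L = ½ρv²S·CL = ½ × 1.112 × 11.7² × 1.44 × 0.768 = 84.2 N

L = 84.2 N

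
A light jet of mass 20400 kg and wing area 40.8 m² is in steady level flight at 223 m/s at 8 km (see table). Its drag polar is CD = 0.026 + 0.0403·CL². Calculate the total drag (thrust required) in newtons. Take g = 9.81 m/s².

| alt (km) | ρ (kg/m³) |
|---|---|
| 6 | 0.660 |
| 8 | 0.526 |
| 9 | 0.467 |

At 8 km, from the table: ρ = 0.526 kg/m³.
In steady level flight, lift balances weight: W = mg = 20400 × 9.81 = 2.0012×10^5 N.
Dynamic pressure q = 0.5 × 0.526 × 223² = 13080 Pa.
CL = 2W/(ρv²S) = 2×2.0012×10^5/(0.526×223²×40.8) = 0.375.
CD = 0.026 + 0.0403 × 0.375² = 0.03167.
D = q·S·CD = 13080 × 40.8 × 0.03167 = 16900 N

D = 16900 N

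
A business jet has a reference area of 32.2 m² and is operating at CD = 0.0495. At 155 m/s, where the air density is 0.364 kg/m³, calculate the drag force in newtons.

D = 6970 N

Dynamic pressure q = ½ρv² = ½ × 0.364 × 155² = 4373 Pa.
D = q·S·CD = 4373 × 32.2 × 0.0495 = 6970 N ≈ 6.97 kN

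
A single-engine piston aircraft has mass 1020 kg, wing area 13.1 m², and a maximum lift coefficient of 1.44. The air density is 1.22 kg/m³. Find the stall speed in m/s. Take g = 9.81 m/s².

V_stall = 29.5 m/s

Stall occurs when L = W at CL,max. W = mg = 1020 × 9.81 = 10010 N.
V_stall = √(2W/(ρ·S·CL,max)) = √(2 × 10010 / (1.22 × 13.1 × 1.44))
V_stall = √869.6 = 29.5 m/s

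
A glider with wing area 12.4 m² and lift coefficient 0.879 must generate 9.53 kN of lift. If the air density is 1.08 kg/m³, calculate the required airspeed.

v = 40.2 m/s

L = ½ρv²S·CL ⇒ v = √(2L/(ρ·S·CL))
v = √(2 × 9530 / (1.08 × 12.4 × 0.879)) = √1619 = 40.2 m/s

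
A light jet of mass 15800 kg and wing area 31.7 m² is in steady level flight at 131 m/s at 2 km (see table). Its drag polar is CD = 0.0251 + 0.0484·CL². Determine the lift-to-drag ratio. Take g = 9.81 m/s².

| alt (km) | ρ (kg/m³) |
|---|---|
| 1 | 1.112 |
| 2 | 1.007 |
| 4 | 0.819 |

At 2 km, from the table: ρ = 1.007 kg/m³.
In steady level flight, lift balances weight: W = mg = 15800 × 9.81 = 1.55×10^5 N.
q = ½ρv² = ½ × 1.007 × 131² = 8641 Pa.
CL = 2W/(ρv²S) = 2×1.55×10^5/(1.007×131²×31.7) = 0.5659.
CD = 0.0251 + 0.0484 × 0.5659² = 0.0406.
L/D = CL/CD = 0.5659 / 0.0406 = 13.9

L/D = 13.9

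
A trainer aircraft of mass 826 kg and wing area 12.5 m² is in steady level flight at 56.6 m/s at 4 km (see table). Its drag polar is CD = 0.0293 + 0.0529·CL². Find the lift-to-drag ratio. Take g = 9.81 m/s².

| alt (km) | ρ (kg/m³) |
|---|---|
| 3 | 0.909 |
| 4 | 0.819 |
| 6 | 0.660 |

L/D = 11.7

At 4 km, from the table: ρ = 0.819 kg/m³.
In steady level flight, lift balances weight: W = mg = 826 × 9.81 = 8103.1 N.
Dynamic pressure q = 0.5 × 0.819 × 56.6² = 1312 Pa.
CL = W/(q·S) = 8103.1 / (1312 × 12.5) = 0.4941.
CD = 0.0293 + 0.0529 × 0.4941² = 0.04222.
L/D = CL/CD = 0.4941 / 0.04222 = 11.7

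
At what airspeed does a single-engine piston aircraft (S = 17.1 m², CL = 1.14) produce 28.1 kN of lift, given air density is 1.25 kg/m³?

v = 48 m/s

L = ½ρv²S·CL ⇒ v = √(2L/(ρ·S·CL))
v = √(2 × 28100 / (1.25 × 17.1 × 1.14)) = √2306 = 48 m/s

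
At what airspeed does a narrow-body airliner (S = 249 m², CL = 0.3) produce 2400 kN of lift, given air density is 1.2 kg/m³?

L = ½ρv²S·CL ⇒ v = √(2L/(ρ·S·CL))
v = √(2 × 2.4×10^6 / (1.2 × 249 × 0.3)) = √53550 = 231 m/s

v = 231 m/s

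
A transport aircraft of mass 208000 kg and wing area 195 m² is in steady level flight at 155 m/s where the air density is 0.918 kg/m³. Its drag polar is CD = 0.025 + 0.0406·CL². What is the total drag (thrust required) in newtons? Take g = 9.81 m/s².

Level flight ⇒ L = W = m·g = 208000 × 9.81 = 2.0405×10^6 N.
q = ½ρv² = ½ × 0.918 × 155² = 11030 Pa.
CL = W/(q·S) = 2.0405×10^6 / (11030 × 195) = 0.9489.
CD = 0.025 + 0.0406 × 0.9489² = 0.06156.
D = q·S·CD = 11030 × 195 × 0.06156 = 1.324×10^5 N

D = 1.32×10^5 N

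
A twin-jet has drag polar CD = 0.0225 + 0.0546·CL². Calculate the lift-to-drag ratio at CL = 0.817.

CD = 0.0225 + 0.0546 × 0.817² = 0.05894
L/D = CL/CD = 0.817 / 0.05894 = 13.9

L/D = 13.9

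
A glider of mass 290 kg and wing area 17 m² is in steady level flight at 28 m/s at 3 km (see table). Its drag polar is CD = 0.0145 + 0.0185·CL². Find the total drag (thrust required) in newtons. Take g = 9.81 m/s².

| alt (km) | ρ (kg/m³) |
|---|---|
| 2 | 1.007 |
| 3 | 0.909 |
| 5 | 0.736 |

D = 113 N

At 3 km, from the table: ρ = 0.909 kg/m³.
Level flight ⇒ L = W = m·g = 290 × 9.81 = 2844.9 N.
q = ½ρv² = ½ × 0.909 × 28² = 356.3 Pa.
CL = W/(q·S) = 2844.9 / (356.3 × 17) = 0.4696.
CD = 0.0145 + 0.0185 × 0.4696² = 0.01858.
D = q·S·CD = 356.3 × 17 × 0.01858 = 112.6 N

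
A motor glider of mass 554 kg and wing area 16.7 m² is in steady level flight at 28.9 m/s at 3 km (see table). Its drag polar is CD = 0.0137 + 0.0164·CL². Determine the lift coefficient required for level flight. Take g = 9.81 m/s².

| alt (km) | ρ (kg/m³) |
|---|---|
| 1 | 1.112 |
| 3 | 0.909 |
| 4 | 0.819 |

CL = 0.857

At 3 km, from the table: ρ = 0.909 kg/m³.
In steady level flight, lift balances weight: W = mg = 554 × 9.81 = 5434.7 N.
q = ½ρv² = ½ × 0.909 × 28.9² = 379.6 Pa.
CL = 2W/(ρv²S) = 2×5434.7/(0.909×28.9²×16.7) = 0.8573.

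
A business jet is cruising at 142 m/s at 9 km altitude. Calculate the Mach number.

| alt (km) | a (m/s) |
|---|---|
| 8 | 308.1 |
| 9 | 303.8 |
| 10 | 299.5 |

M = 0.467

At 9 km, from the table: a = 303.8 m/s.
M = v/a = 142 / 303.8 = 0.467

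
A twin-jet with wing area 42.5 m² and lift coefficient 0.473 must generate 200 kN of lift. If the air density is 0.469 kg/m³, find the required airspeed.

L = ½ρv²S·CL ⇒ v = √(2L/(ρ·S·CL))
v = √(2 × 2×10^5 / (0.469 × 42.5 × 0.473)) = √42430 = 206 m/s

v = 206 m/s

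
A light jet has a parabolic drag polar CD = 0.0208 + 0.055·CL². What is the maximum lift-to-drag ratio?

(L/D)max = 14.8

For CD = CD0 + K·CL², (L/D)max occurs at CL* = √(CD0/K) and equals 1/(2√(K·CD0)).
(L/D)max = 1/(2√(0.055 × 0.0208)) = 1/(2 × 0.03382) = 14.8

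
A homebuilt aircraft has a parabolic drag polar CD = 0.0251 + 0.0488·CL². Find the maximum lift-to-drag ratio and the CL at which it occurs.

For CD = CD0 + K·CL², (L/D)max occurs at CL* = √(CD0/K) and equals 1/(2√(K·CD0)).
(L/D)max = 1/(2√(0.0488 × 0.0251)) = 1/(2 × 0.035) = 14.3
CL* = √(0.0251/0.0488) = 0.717

(L/D)max = 14.3, at CL = 0.717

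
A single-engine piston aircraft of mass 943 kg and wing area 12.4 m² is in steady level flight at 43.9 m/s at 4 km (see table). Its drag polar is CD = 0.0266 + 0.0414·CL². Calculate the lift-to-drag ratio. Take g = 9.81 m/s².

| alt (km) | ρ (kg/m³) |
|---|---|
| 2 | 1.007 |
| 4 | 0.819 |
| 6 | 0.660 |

L/D = 14.9

At 4 km, from the table: ρ = 0.819 kg/m³.
Level flight ⇒ L = W = m·g = 943 × 9.81 = 9250.8 N.
Dynamic pressure q = 0.5 × 0.819 × 43.9² = 789.2 Pa.
CL = 2W/(ρv²S) = 2×9250.8/(0.819×43.9²×12.4) = 0.9453.
CD = 0.0266 + 0.0414 × 0.9453² = 0.0636.
L/D = CL/CD = 0.9453 / 0.0636 = 14.9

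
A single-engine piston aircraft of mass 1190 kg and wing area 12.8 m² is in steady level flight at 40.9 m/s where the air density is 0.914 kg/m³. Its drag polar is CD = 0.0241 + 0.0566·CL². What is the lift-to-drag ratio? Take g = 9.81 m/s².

L/D = 11.4

Weight W = mg = 1190 × 9.81 = 11674 N; in level flight L = W.
q = ½ρv² = ½ × 0.914 × 40.9² = 764.5 Pa.
CL = W/(q·S) = 11674 / (764.5 × 12.8) = 1.193.
CD = 0.0241 + 0.0566 × 1.193² = 0.1047.
L/D = CL/CD = 1.193 / 0.1047 = 11.4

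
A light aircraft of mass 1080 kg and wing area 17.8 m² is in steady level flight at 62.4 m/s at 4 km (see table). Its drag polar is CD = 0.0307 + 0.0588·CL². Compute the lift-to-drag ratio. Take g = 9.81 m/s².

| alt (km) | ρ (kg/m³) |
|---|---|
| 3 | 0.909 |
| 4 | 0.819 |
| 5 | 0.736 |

At 4 km, from the table: ρ = 0.819 kg/m³.
Level flight ⇒ L = W = m·g = 1080 × 9.81 = 10595 N.
Dynamic pressure q = 0.5 × 0.819 × 62.4² = 1594 Pa.
CL = W/(q·S) = 10595 / (1594 × 17.8) = 0.3733.
CD = 0.0307 + 0.0588 × 0.3733² = 0.03889.
L/D = CL/CD = 0.3733 / 0.03889 = 9.6

L/D = 9.6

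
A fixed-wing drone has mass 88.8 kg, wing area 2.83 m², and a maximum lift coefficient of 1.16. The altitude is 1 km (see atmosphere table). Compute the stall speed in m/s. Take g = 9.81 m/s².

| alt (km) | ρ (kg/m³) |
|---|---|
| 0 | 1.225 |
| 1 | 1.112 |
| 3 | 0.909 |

V_stall = 21.8 m/s

At 1 km, from the table: ρ = 1.112 kg/m³.
Stall occurs when L = W at CL,max. W = mg = 88.8 × 9.81 = 871.1 N.
V_stall = √(2W/(ρ·S·CL,max)) = √(2 × 871.1 / (1.112 × 2.83 × 1.16))
V_stall = √477.3 = 21.8 m/s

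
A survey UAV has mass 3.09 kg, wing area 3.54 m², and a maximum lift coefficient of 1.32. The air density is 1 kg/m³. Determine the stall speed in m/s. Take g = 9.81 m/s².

V_stall = 3.6 m/s

Stall occurs when L = W at CL,max. W = mg = 3.09 × 9.81 = 30.31 N.
From L = ½ρV²S·CL,max = W: V_stall = √(2W/(ρSCL,max)) = √(2·30.31/(1·3.54·1.32))
V_stall = √12.97 = 3.6 m/s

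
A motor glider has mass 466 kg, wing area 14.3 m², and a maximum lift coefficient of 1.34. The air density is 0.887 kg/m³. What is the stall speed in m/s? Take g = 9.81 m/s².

At stall, lift equals weight: L = W = m·g = 466 × 9.81 = 4571 N.
V_stall = √(2W/(ρ·S·CL,max)) = √(2 × 4571 / (0.887 × 14.3 × 1.34))
V_stall = √537.9 = 23.2 m/s

V_stall = 23.2 m/s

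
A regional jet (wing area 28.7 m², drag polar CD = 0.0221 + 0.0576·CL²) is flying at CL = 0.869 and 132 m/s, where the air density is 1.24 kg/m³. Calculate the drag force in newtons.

CD = 0.0221 + 0.0576 × 0.869² = 0.0656
D = ½ρv²S·CD = ½ × 1.24 × 132² × 28.7 × 0.0656 = 20300 N

D = 20300 N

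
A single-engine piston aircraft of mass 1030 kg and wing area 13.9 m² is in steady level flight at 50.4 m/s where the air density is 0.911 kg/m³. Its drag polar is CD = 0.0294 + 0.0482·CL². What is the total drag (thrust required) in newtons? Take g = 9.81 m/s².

D = 779 N

Level flight ⇒ L = W = m·g = 1030 × 9.81 = 10104 N.
Dynamic pressure q = 0.5 × 0.911 × 50.4² = 1157 Pa.
CL = 2W/(ρv²S) = 2×10104/(0.911×50.4²×13.9) = 0.6283.
CD = 0.0294 + 0.0482 × 0.6283² = 0.04843.
D = q·S·CD = 1157 × 13.9 × 0.04843 = 778.8 N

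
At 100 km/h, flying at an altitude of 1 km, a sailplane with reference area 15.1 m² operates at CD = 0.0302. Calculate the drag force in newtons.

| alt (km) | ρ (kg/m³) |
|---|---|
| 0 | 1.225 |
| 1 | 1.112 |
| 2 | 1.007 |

At 1 km, from the table: ρ = 1.112 kg/m³.
Convert speed: v = 100 km/h ÷ 3.6 = 27.78 m/s.
Dynamic pressure q = ½ρv² = ½ × 1.112 × 27.78² = 429 Pa.
D = q·S·CD = 429 × 15.1 × 0.0302 = 196 N

D = 196 N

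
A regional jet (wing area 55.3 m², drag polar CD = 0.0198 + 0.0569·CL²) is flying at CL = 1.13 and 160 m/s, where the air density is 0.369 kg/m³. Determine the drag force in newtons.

D = 24100 N

CD = 0.0198 + 0.0569 × 1.13² = 0.09246
D = ½ρv²S·CD = ½ × 0.369 × 160² × 55.3 × 0.09246 = 24100 N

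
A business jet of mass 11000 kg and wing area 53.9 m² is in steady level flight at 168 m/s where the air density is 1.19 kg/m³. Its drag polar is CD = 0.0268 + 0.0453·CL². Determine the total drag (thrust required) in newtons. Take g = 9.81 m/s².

D = 24800 N

Level flight ⇒ L = W = m·g = 11000 × 9.81 = 1.0791×10^5 N.
q = ½ρv² = ½ × 1.19 × 168² = 16790 Pa.
CL = 2W/(ρv²S) = 2×1.0791×10^5/(1.19×168²×53.9) = 0.1192.
CD = 0.0268 + 0.0453 × 0.1192² = 0.02744.
D = q·S·CD = 16790 × 53.9 × 0.02744 = 24840 N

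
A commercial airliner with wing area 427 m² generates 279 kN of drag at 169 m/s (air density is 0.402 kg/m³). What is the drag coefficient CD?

CD = 0.114

From D = ½ρv²S·CD, rearranging gives CD = 2D/(ρv²S).
CD = 2 × 2.79×10^5 / (0.402 × 169² × 427) = 0.114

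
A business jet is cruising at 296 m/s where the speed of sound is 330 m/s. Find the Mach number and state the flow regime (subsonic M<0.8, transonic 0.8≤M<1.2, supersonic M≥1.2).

M = 0.897 (transonic)

M = v/a = 296 / 330 = 0.897
M = 0.897 → transonic.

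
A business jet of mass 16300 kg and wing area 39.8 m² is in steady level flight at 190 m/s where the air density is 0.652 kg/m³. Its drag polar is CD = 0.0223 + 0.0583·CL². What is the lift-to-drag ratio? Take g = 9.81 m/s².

L/D = 11.7

In steady level flight, lift balances weight: W = mg = 16300 × 9.81 = 1.599×10^5 N.
Dynamic pressure q = 0.5 × 0.652 × 190² = 11770 Pa.
CL = 2W/(ρv²S) = 2×1.599×10^5/(0.652×190²×39.8) = 0.3414.
CD = 0.0223 + 0.0583 × 0.3414² = 0.02909.
L/D = CL/CD = 0.3414 / 0.02909 = 11.7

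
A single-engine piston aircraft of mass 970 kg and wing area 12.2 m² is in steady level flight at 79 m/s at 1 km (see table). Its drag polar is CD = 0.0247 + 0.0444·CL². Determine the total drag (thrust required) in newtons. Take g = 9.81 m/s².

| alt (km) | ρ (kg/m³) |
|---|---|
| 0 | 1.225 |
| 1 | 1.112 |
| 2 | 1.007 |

At 1 km, from the table: ρ = 1.112 kg/m³.
Level flight ⇒ L = W = m·g = 970 × 9.81 = 9515.7 N.
q = ½ρv² = ½ × 1.112 × 79² = 3470 Pa.
CL = 2W/(ρv²S) = 2×9515.7/(1.112×79²×12.2) = 0.2248.
CD = 0.0247 + 0.0444 × 0.2248² = 0.02694.
D = q·S·CD = 3470 × 12.2 × 0.02694 = 1141 N

D = 1140 N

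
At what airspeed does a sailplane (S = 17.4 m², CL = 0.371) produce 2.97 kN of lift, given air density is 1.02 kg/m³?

v = 30 m/s

L = ½ρv²S·CL ⇒ v = √(2L/(ρ·S·CL))
v = √(2 × 2970 / (1.02 × 17.4 × 0.371)) = √902.1 = 30 m/s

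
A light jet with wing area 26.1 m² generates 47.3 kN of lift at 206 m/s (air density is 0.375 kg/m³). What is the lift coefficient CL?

CL = 0.228

From L = ½ρv²S·CL, rearranging gives CL = 2L/(ρv²S).
CL = 2 × 47300 / (0.375 × 206² × 26.1) = 0.228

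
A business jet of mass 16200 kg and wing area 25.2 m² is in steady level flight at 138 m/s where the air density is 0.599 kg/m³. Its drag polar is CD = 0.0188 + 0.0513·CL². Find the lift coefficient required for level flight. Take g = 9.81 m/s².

CL = 1.11

Weight W = mg = 16200 × 9.81 = 1.5892×10^5 N; in level flight L = W.
q = ½ρv² = ½ × 0.599 × 138² = 5704 Pa.
Required CL = L/(qS) = 1.5892×10^5/(5704·25.2) = 1.106.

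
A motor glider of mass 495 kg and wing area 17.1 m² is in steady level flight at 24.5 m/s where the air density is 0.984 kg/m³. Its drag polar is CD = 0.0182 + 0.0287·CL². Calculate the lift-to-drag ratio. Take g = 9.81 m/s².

L/D = 21.5

Level flight ⇒ L = W = m·g = 495 × 9.81 = 4855.9 N.
q = ½ρv² = ½ × 0.984 × 24.5² = 295.3 Pa.
CL = W/(q·S) = 4855.9 / (295.3 × 17.1) = 0.9616.
CD = 0.0182 + 0.0287 × 0.9616² = 0.04474.
L/D = CL/CD = 0.9616 / 0.04474 = 21.5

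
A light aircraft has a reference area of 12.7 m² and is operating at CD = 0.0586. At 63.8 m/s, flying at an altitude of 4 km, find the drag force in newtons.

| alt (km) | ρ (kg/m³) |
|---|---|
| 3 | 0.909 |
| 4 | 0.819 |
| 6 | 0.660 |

At 4 km, from the table: ρ = 0.819 kg/m³.
D = ½ρv²S·CD = ½ × 0.819 × 63.8² × 12.7 × 0.0586 = 1240 N

D = 1240 N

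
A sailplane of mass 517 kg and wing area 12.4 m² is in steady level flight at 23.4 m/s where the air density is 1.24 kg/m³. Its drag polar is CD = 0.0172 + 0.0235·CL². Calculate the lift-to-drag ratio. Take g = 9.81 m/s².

L/D = 23.5

In steady level flight, lift balances weight: W = mg = 517 × 9.81 = 5071.8 N.
q = ½ρv² = ½ × 1.24 × 23.4² = 339.5 Pa.
CL = 2W/(ρv²S) = 2×5071.8/(1.24×23.4²×12.4) = 1.205.
CD = 0.0172 + 0.0235 × 1.205² = 0.05131.
L/D = CL/CD = 1.205 / 0.05131 = 23.5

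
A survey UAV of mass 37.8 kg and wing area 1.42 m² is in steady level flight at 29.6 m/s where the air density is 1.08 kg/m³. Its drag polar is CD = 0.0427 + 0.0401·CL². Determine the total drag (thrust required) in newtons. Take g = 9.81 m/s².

D = 36.9 N

Level flight ⇒ L = W = m·g = 37.8 × 9.81 = 370.82 N.
q = ½ρv² = ½ × 1.08 × 29.6² = 473.1 Pa.
CL = W/(q·S) = 370.82 / (473.1 × 1.42) = 0.5519.
CD = 0.0427 + 0.0401 × 0.5519² = 0.05492.
D = q·S·CD = 473.1 × 1.42 × 0.05492 = 36.89 N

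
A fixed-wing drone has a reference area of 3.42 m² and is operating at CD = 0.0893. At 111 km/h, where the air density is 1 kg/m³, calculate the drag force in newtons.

D = 145 N

Convert speed: v = 111 km/h ÷ 3.6 = 30.83 m/s.
Dynamic pressure q = ½ρv² = ½ × 1 × 30.83² = 475.3 Pa.
D = q·S·CD = 475.3 × 3.42 × 0.0893 = 145 N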